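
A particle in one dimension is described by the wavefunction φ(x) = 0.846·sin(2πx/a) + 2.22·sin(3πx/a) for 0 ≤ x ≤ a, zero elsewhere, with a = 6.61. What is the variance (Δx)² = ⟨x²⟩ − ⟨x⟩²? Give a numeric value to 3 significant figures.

Compute ⟨x⟩ and ⟨x²⟩ separately, then (Δx)² = ⟨x²⟩ − ⟨x⟩².
On 0 ≤ x ≤ a (j ≠ l): ∫sin²(jπx/a) dx = a/2, ∫sin(jπx/a)·sin(lπx/a) dx = 0; diagonal moments ∫x·sin²(jπx/a) dx = a²/4, ∫x²·sin²(jπx/a) dx = a³·(1/6 − 1/(4j²π²)); cross terms ∫x·sin(jπx/a)·sin(lπx/a) dx = 0 for j + l even and −4jla²/(π²(j² − l²)²) for j + l odd, ∫x²·sin(jπx/a)·sin(lπx/a) dx = (−1)^(j+l)·4jla³/(π²(j² − l²)²); higher powers the same way via product-to-sum and parts.
Normalization: ∫|φ|² dx = 18.654.
⟨x⟩ = 2.4492 and ⟨x²⟩ = 8.6224.
(Δx)² = 8.6224 − (2.4492)² = 2.6237.

2.62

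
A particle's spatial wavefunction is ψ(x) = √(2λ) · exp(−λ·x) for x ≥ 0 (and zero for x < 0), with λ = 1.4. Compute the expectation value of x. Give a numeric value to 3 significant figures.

0.357

⟨x⟩ = ∫ x·|ψ|² dx (integrals over the domain).
Every integrand reduces to terms xʲ·e^(−2λx) on [0, ∞); use ∫₀^∞ xʲ·e^(−2λx) dx = j!/(2λ)^(j+1).
⟨x⟩ = 0.35714.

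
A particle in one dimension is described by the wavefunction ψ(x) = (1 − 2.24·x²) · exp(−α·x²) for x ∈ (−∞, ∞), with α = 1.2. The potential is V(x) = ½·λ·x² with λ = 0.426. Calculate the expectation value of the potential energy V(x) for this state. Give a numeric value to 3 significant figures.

0.0904

⟨V⟩ = ∫ V(x)·|ψ|² dx / ∫|ψ|² dx.
Expand each integrand as polynomial × e^(−2αx²) and use ∫x^(2j)·e^(−2αx²) dx = (2j−1)!!/(4α)^j · √(π/(2α)), odd powers → 0; here √(π/(2α)) = 1.1441.
State is unnormalized: ∫|ψ|² dx = 0.82376, and ∫ψ*·V(x)·ψ dx = 0.074463, so ⟨V⟩ = 0.074463 / 0.82376.
⟨V⟩ = 0.090394.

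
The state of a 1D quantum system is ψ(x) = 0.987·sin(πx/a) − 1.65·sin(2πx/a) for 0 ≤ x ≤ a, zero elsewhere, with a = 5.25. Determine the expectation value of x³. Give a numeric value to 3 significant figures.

50.2

⟨x³⟩ = ∫ x³·|ψ|² dx / ∫|ψ|² dx (integrals over the domain).
On 0 ≤ x ≤ a (j ≠ l): ∫sin²(jπx/a) dx = a/2, ∫sin(jπx/a)·sin(lπx/a) dx = 0; diagonal moments ∫x·sin²(jπx/a) dx = a²/4, ∫x²·sin²(jπx/a) dx = a³·(1/6 − 1/(4j²π²)); cross terms ∫x·sin(jπx/a)·sin(lπx/a) dx = 0 for j + l even and −4jla²/(π²(j² − l²)²) for j + l odd, ∫x²·sin(jπx/a)·sin(lπx/a) dx = (−1)^(j+l)·4jla³/(π²(j² − l²)²); higher powers the same way via product-to-sum and parts.
State is unnormalized: ∫|ψ|² dx = 9.7038, and ∫ψ*·x³·ψ dx = 487.02, so ⟨x³⟩ = 487.02 / 9.7038.
⟨x³⟩ = 50.189.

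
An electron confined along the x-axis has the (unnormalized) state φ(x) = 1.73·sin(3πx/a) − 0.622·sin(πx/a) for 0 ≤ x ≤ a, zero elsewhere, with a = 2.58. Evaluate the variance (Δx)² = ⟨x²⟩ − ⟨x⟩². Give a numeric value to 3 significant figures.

Compute ⟨x⟩ and ⟨x²⟩ separately, then (Δx)² = ⟨x²⟩ − ⟨x⟩².
On 0 ≤ x ≤ a (j ≠ l): ∫sin²(jπx/a) dx = a/2, ∫sin(jπx/a)·sin(lπx/a) dx = 0; diagonal moments ∫x·sin²(jπx/a) dx = a²/4, ∫x²·sin²(jπx/a) dx = a³·(1/6 − 1/(4j²π²)); cross terms ∫x·sin(jπx/a)·sin(lπx/a) dx = 0 for j + l even and −4jla²/(π²(j² − l²)²) for j + l odd, ∫x²·sin(jπx/a)·sin(lπx/a) dx = (−1)^(j+l)·4jla³/(π²(j² − l²)²); higher powers the same way via product-to-sum and parts.
Normalization: ∫|φ|² dx = 4.3599.
⟨x⟩ = 1.2900 and ⟨x²⟩ = 1.9860.
(Δx)² = 1.9860 − (1.2900)² = 0.32187.

0.322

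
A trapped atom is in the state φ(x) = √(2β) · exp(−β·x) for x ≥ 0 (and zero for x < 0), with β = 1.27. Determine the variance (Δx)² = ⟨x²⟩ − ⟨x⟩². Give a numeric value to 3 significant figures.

Compute ⟨x⟩ and ⟨x²⟩ separately, then (Δx)² = ⟨x²⟩ − ⟨x⟩².
Every integrand reduces to terms xʲ·e^(−2βx) on [0, ∞); use ∫₀^∞ xʲ·e^(−2βx) dx = j!/(2β)^(j+1).
⟨x⟩ = 0.39370 and ⟨x²⟩ = 0.31000.
(Δx)² = 0.31000 − (0.39370)² = 0.15500.

0.155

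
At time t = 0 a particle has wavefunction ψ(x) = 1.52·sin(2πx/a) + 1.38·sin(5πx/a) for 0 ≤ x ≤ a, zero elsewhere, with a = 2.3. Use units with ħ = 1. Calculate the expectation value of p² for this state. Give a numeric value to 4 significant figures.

25.17

p² ψ = −ħ² d²ψ/dx²; ⟨p²⟩ = −ħ² ∫ ψ*·ψ'' dx / ∫|ψ|² dx.
d²/dx² sin(jπx/a) = −(jπ/a)²·sin(jπx/a); on 0 ≤ x ≤ a, ∫sin²(jπx/a) dx = a/2 and ∫sin(jπx/a)·sin(lπx/a) dx = 0 for j ≠ l, so only diagonal terms survive in ∫|ψ|² and ∫ψ·ψ″; ∫ψ·ψ′ dx = [ψ²/2] between the walls = 0.
State is unnormalized: ∫|ψ|² dx = 4.8470, and ∫ψ*·(−ħ² ψ'') dx = 121.98, so ⟨p²⟩ = 121.98 / 4.8470.
⟨p²⟩ = 25.166.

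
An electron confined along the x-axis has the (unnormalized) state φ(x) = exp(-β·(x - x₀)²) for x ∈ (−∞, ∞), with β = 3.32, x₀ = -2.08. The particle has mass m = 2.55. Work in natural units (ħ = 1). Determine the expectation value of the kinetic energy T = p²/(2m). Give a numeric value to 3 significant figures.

T = −(ħ²/2m) d²/dx², so ⟨T⟩ = −(ħ²/2m) ∫ φ*·φ'' dx / ∫|φ|² dx; with m = 2.55.
Gaussian moments (u = x − x₀): ∫u^(2j)·e^(−2βu²) du = (2j−1)!!/(4β)^j · √(π/(2β)), odd powers integrate to 0; here √(π/(2β)) = 0.68785. Derivatives: d/dx e^(−βu²) = −2βu·e^(−βu²), d²/dx² e^(−βu²) = (4β²u² − 2β)·e^(−βu²).
State is unnormalized: ∫|φ|² dx = 0.68785, and ∫φ*·(−ħ²/2m · φ'') dx = 0.44777, so ⟨T⟩ = 0.44777 / 0.68785.
⟨T⟩ = 0.65098.

0.651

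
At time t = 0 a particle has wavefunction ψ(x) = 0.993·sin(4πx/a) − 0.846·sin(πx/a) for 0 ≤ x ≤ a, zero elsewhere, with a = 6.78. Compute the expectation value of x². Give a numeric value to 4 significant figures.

14.91

⟨x²⟩ = ∫ x²·|ψ|² dx / ∫|ψ|² dx (integrals over the domain).
On 0 ≤ x ≤ a (j ≠ l): ∫sin²(jπx/a) dx = a/2, ∫sin(jπx/a)·sin(lπx/a) dx = 0; diagonal moments ∫x·sin²(jπx/a) dx = a²/4, ∫x²·sin²(jπx/a) dx = a³·(1/6 − 1/(4j²π²)); cross terms ∫x·sin(jπx/a)·sin(lπx/a) dx = 0 for j + l even and −4jla²/(π²(j² − l²)²) for j + l odd, ∫x²·sin(jπx/a)·sin(lπx/a) dx = (−1)^(j+l)·4jla³/(π²(j² − l²)²); higher powers the same way via product-to-sum and parts.
State is unnormalized: ∫|ψ|² dx = 5.7690, and ∫ψ*·x²·ψ dx = 86.033, so ⟨x²⟩ = 86.033 / 5.7690.
⟨x²⟩ = 14.913.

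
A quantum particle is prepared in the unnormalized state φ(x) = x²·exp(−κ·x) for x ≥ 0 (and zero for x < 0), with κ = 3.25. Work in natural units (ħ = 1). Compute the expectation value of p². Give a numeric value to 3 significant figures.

p² φ = −ħ² d²φ/dx²; ⟨p²⟩ = −ħ² ∫ φ*·φ'' dx / ∫|φ|² dx.
Differentiate x²·exp(−κ·x) with the product rule; every integrand then reduces to terms xʲ·e^(−2κx) on [0, ∞), with ∫₀^∞ xʲ·e^(−2κx) dx = j!/(2κ)^(j+1).
State is unnormalized: ∫|φ|² dx = 0.0020684, and ∫φ*·(−ħ² φ'') dx = 0.0072827, so ⟨p²⟩ = 0.0072827 / 0.0020684.
⟨p²⟩ = 3.5208.

3.52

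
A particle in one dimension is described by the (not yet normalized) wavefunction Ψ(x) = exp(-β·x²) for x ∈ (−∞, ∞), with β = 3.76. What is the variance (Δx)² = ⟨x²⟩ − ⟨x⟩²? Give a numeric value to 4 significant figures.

0.06649

Compute ⟨x⟩ and ⟨x²⟩ separately, then (Δx)² = ⟨x²⟩ − ⟨x⟩².
Gaussian moments: ∫x^(2j)·e^(−2βx²) dx = (2j−1)!!/(4β)^j · √(π/(2β)), odd powers integrate to 0; here √(π/(2β)) = 0.64635.
Normalization: ∫|Ψ|² dx = 0.64635.
⟨x⟩ = 0.0000 and ⟨x²⟩ = 0.066489.
(Δx)² = 0.066489 − (0.0000)² = 0.066489.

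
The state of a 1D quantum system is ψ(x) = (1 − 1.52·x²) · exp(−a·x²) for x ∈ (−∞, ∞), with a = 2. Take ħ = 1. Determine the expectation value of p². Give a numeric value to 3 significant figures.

4.48

p² ψ = −ħ² d²ψ/dx²; ⟨p²⟩ = −ħ² ∫ ψ*·ψ'' dx / ∫|ψ|² dx.
Expand each integrand as polynomial × e^(−2ax²) and use ∫x^(2j)·e^(−2ax²) dx = (2j−1)!!/(4a)^j · √(π/(2a)), odd powers → 0; here √(π/(2a)) = 0.88623. Differentiate with the product rule, d/dx e^(−ax²) = −2ax·e^(−ax²).
State is unnormalized: ∫|ψ|² dx = 0.64544, and ∫ψ*·(−ħ² ψ'') dx = 2.8939, so ⟨p²⟩ = 2.8939 / 0.64544.
⟨p²⟩ = 4.4836.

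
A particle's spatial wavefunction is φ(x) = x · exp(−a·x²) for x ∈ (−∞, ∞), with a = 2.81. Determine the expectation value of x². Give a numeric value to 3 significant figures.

⟨x²⟩ = ∫ x²·|φ|² dx / ∫|φ|² dx (integrals over the domain).
Expand each integrand as polynomial × e^(−2ax²) and use ∫x^(2j)·e^(−2ax²) dx = (2j−1)!!/(4a)^j · √(π/(2a)), odd powers → 0; here √(π/(2a)) = 0.74766.
State is unnormalized: ∫|φ|² dx = 0.066518, and ∫φ*·x²·φ dx = 0.017754, so ⟨x²⟩ = 0.017754 / 0.066518.
⟨x²⟩ = 0.26690.

0.267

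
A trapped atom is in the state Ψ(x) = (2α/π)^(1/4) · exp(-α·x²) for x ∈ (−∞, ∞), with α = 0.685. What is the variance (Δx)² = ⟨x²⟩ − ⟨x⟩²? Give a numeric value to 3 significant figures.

0.365

Compute ⟨x⟩ and ⟨x²⟩ separately, then (Δx)² = ⟨x²⟩ − ⟨x⟩².
Gaussian moments: ∫x^(2j)·e^(−2αx²) dx = (2j−1)!!/(4α)^j · √(π/(2α)), odd powers integrate to 0; here √(π/(2α)) = 1.5143.
⟨x⟩ = 0.0000 and ⟨x²⟩ = 0.36496.
(Δx)² = 0.36496 − (0.0000)² = 0.36496.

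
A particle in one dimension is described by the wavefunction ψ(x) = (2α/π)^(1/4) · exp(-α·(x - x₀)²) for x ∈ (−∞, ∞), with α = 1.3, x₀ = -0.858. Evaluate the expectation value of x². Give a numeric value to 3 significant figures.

0.928

⟨x²⟩ = ∫ x²·|ψ|² dx (integrals over the domain).
Gaussian moments (u = x − x₀): ∫u^(2j)·e^(−2αu²) du = (2j−1)!!/(4α)^j · √(π/(2α)), odd powers integrate to 0; here √(π/(2α)) = 1.0992.
⟨x²⟩ = 0.92847.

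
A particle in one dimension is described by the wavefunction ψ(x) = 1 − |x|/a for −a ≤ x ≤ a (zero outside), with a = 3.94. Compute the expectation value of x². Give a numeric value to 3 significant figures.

⟨x²⟩ = ∫ x²·|ψ|² dx / ∫|ψ|² dx (integrals over the domain).
ψ is even, so ∫ over [−a, a] = 2∫₀ᵃ with ψ = 1 − x/a there: ∫₀ᵃ (1 − x/a)² dx = a/3, ∫₀ᵃ x²(1 − x/a)² dx = a³/30, ∫₀ᵃ x⁴(1 − x/a)² dx = a⁵/105.
State is unnormalized: ∫|ψ|² dx = 2.6267, and ∫ψ*·x²·ψ dx = 4.0775, so ⟨x²⟩ = 4.0775 / 2.6267.
⟨x²⟩ = 1.5524.

1.55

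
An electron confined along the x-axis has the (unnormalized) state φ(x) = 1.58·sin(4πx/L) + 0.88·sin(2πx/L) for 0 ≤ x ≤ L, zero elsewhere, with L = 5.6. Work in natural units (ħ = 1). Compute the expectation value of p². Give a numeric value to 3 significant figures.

4.14

p² φ = −ħ² d²φ/dx²; ⟨p²⟩ = −ħ² ∫ φ*·φ'' dx / ∫|φ|² dx.
d²/dx² sin(jπx/L) = −(jπ/L)²·sin(jπx/L); on 0 ≤ x ≤ L, ∫sin²(jπx/L) dx = L/2 and ∫sin(jπx/L)·sin(lπx/L) dx = 0 for j ≠ l, so only diagonal terms survive in ∫|φ|² and ∫φ·φ″; ∫φ·φ′ dx = [φ²/2] between the walls = 0.
State is unnormalized: ∫|φ|² dx = 9.1582, and ∫φ*·(−ħ² φ'') dx = 37.927, so ⟨p²⟩ = 37.927 / 9.1582.
⟨p²⟩ = 4.1414.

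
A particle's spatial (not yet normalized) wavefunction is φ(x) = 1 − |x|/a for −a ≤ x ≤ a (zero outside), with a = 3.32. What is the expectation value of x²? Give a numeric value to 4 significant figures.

1.102

⟨x²⟩ = ∫ x²·|φ|² dx / ∫|φ|² dx (integrals over the domain).
φ is even, so ∫ over [−a, a] = 2∫₀ᵃ with φ = 1 − x/a there: ∫₀ᵃ (1 − x/a)² dx = a/3, ∫₀ᵃ x²(1 − x/a)² dx = a³/30, ∫₀ᵃ x⁴(1 − x/a)² dx = a⁵/105.
State is unnormalized: ∫|φ|² dx = 2.2133, and ∫φ*·x²·φ dx = 2.4396, so ⟨x²⟩ = 2.4396 / 2.2133.
⟨x²⟩ = 1.1022.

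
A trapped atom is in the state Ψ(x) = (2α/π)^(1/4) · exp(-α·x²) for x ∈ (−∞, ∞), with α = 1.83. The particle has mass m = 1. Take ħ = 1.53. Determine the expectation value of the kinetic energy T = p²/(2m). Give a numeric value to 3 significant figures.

T = −(ħ²/2m) d²/dx², so ⟨T⟩ = −(ħ²/2m) ∫ Ψ*·Ψ'' dx; with m = 1.
Gaussian moments: ∫x^(2j)·e^(−2αx²) dx = (2j−1)!!/(4α)^j · √(π/(2α)), odd powers integrate to 0; here √(π/(2α)) = 0.92648. Derivatives: d/dx e^(−αx²) = −2αx·e^(−αx²), d²/dx² e^(−αx²) = (4α²x² − 2α)·e^(−αx²).
⟨T⟩ = 2.1419.

2.14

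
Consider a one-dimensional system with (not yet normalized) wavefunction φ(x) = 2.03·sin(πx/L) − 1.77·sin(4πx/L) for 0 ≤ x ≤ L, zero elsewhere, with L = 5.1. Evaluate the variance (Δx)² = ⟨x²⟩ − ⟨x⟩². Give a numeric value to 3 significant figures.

Compute ⟨x⟩ and ⟨x²⟩ separately, then (Δx)² = ⟨x²⟩ − ⟨x⟩².
On 0 ≤ x ≤ L (j ≠ l): ∫sin²(jπx/L) dx = L/2, ∫sin(jπx/L)·sin(lπx/L) dx = 0; diagonal moments ∫x·sin²(jπx/L) dx = L²/4, ∫x²·sin²(jπx/L) dx = L³·(1/6 − 1/(4j²π²)); cross terms ∫x·sin(jπx/L)·sin(lπx/L) dx = 0 for j + l even and −4jlL²/(π²(j² − l²)²) for j + l odd, ∫x²·sin(jπx/L)·sin(lπx/L) dx = (−1)^(j+l)·4jlL³/(π²(j² − l²)²); higher powers the same way via product-to-sum and parts.
Normalization: ∫|φ|² dx = 18.497.
⟨x⟩ = 2.6228 and ⟨x²⟩ = 8.2572.
(Δx)² = 8.2572 − (2.6228)² = 1.3781.

1.38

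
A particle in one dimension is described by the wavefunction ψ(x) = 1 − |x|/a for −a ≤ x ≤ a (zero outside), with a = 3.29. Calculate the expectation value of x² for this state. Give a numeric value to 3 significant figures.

1.08

⟨x²⟩ = ∫ x²·|ψ|² dx / ∫|ψ|² dx (integrals over the domain).
ψ is even, so ∫ over [−a, a] = 2∫₀ᵃ with ψ = 1 − x/a there: ∫₀ᵃ (1 − x/a)² dx = a/3, ∫₀ᵃ x²(1 − x/a)² dx = a³/30, ∫₀ᵃ x⁴(1 − x/a)² dx = a⁵/105.
State is unnormalized: ∫|ψ|² dx = 2.1933, and ∫ψ*·x²·ψ dx = 2.3741, so ⟨x²⟩ = 2.3741 / 2.1933.
⟨x²⟩ = 1.0824.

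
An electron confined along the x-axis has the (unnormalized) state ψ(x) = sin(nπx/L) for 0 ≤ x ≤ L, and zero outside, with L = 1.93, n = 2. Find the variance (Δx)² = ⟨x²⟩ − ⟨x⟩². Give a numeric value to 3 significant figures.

Compute ⟨x⟩ and ⟨x²⟩ separately, then (Δx)² = ⟨x²⟩ − ⟨x⟩².
With sin²θ = (1 − cos2θ)/2 on 0 ≤ x ≤ L: ∫sin²(nπx/L) dx = L/2, ∫x·sin²(nπx/L) dx = L²/4, ∫x²·sin²(nπx/L) dx = L³·(1/6 − 1/(4n²π²)); higher powers xᵏ the same way, integrating xᵏ·cos(2nπx/L) by parts.
Normalization: ∫|ψ|² dx = 0.96500.
⟨x⟩ = 0.96500 and ⟨x²⟩ = 1.1945.
(Δx)² = 1.1945 − (0.96500)² = 0.26323.

0.263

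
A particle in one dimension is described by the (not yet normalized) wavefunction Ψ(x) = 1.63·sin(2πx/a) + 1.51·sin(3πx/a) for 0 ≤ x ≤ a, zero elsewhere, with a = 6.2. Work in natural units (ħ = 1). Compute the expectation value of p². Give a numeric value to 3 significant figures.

1.62

p² Ψ = −ħ² d²Ψ/dx²; ⟨p²⟩ = −ħ² ∫ Ψ*·Ψ'' dx / ∫|Ψ|² dx.
d²/dx² sin(jπx/a) = −(jπ/a)²·sin(jπx/a); on 0 ≤ x ≤ a, ∫sin²(jπx/a) dx = a/2 and ∫sin(jπx/a)·sin(lπx/a) dx = 0 for j ≠ l, so only diagonal terms survive in ∫|Ψ|² and ∫Ψ·Ψ″; ∫Ψ·Ψ′ dx = [Ψ²/2] between the walls = 0.
State is unnormalized: ∫|Ψ|² dx = 15.305, and ∫Ψ*·(−ħ² Ψ'') dx = 24.792, so ⟨p²⟩ = 24.792 / 15.305.
⟨p²⟩ = 1.6199.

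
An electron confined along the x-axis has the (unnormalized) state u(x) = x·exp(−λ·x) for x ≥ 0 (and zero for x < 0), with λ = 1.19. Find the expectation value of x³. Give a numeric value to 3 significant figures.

4.45

⟨x³⟩ = ∫ x³·|u|² dx / ∫|u|² dx (integrals over the domain).
Every integrand reduces to terms xʲ·e^(−2λx) on [0, ∞); use ∫₀^∞ xʲ·e^(−2λx) dx = j!/(2λ)^(j+1).
State is unnormalized: ∫|u|² dx = 0.14835, and ∫u*·x³·u dx = 0.66027, so ⟨x³⟩ = 0.66027 / 0.14835.
⟨x³⟩ = 4.4506.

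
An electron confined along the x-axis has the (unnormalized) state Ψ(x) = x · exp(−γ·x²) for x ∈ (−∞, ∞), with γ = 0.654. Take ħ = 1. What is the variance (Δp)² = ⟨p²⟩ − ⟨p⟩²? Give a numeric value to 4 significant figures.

Compute ⟨p⟩ and ⟨p²⟩ separately; (Δp)² = ⟨p²⟩ − ⟨p⟩².
Expand each integrand as polynomial × e^(−2γx²) and use ∫x^(2j)·e^(−2γx²) dx = (2j−1)!!/(4γ)^j · √(π/(2γ)), odd powers → 0; here √(π/(2γ)) = 1.5498. Differentiate with the product rule, d/dx e^(−γx²) = −2γx·e^(−γx²).
Normalization: ∫|Ψ|² dx = 0.59242.
⟨p⟩ = 0.0000 and ⟨p²⟩ = 1.9620.
(Δp)² = 1.9620 − (0.0000)² = 1.9620.

1.962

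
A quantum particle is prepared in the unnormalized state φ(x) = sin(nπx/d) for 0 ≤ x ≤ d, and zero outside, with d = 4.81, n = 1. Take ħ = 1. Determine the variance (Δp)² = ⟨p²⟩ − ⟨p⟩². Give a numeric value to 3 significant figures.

0.427

Compute ⟨p⟩ and ⟨p²⟩ separately; (Δp)² = ⟨p²⟩ − ⟨p⟩².
d/dx sin(nπx/d) = (nπ/d)·cos(nπx/d) and d²/dx² sin(nπx/d) = −(nπ/d)²·sin(nπx/d); on 0 ≤ x ≤ d, ∫sin²(nπx/d) dx = d/2 and ∫sin(nπx/d)·cos(nπx/d) dx = 0.
Normalization: ∫|φ|² dx = 2.4050.
⟨p⟩ = 0.0000 and ⟨p²⟩ = 0.42659.
(Δp)² = 0.42659 − (0.0000)² = 0.42659.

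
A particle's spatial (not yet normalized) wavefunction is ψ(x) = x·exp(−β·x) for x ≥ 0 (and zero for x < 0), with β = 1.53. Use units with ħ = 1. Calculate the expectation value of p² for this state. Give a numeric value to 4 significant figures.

p² ψ = −ħ² d²ψ/dx²; ⟨p²⟩ = −ħ² ∫ ψ*·ψ'' dx / ∫|ψ|² dx.
Differentiate x·exp(−β·x) with the product rule; every integrand then reduces to terms xʲ·e^(−2βx) on [0, ∞), with ∫₀^∞ xʲ·e^(−2βx) dx = j!/(2β)^(j+1).
State is unnormalized: ∫|ψ|² dx = 0.069802, and ∫ψ*·(−ħ² ψ'') dx = 0.16340, so ⟨p²⟩ = 0.16340 / 0.069802.
⟨p²⟩ = 2.3409.

2.341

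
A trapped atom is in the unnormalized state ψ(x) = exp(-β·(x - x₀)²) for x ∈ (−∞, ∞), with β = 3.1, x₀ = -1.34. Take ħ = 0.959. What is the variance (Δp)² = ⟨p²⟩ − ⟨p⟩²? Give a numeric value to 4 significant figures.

2.851

Compute ⟨p⟩ and ⟨p²⟩ separately; (Δp)² = ⟨p²⟩ − ⟨p⟩².
Gaussian moments (u = x − x₀): ∫u^(2j)·e^(−2βu²) du = (2j−1)!!/(4β)^j · √(π/(2β)), odd powers integrate to 0; here √(π/(2β)) = 0.71183. Derivatives: d/dx e^(−βu²) = −2βu·e^(−βu²), d²/dx² e^(−βu²) = (4β²u² − 2β)·e^(−βu²).
Normalization: ∫|ψ|² dx = 0.71183.
⟨p⟩ = 0.0000 and ⟨p²⟩ = 2.8510.
(Δp)² = 2.8510 − (0.0000)² = 2.8510.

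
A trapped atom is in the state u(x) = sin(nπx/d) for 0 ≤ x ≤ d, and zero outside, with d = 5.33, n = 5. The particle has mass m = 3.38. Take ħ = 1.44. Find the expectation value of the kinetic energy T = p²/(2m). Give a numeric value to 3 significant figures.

2.66

T = −(ħ²/2m) d²/dx², so ⟨T⟩ = −(ħ²/2m) ∫ u*·u'' dx / ∫|u|² dx; with m = 3.38.
d/dx sin(nπx/d) = (nπ/d)·cos(nπx/d) and d²/dx² sin(nπx/d) = −(nπ/d)²·sin(nπx/d); on 0 ≤ x ≤ d, ∫sin²(nπx/d) dx = d/2 and ∫sin(nπx/d)·cos(nπx/d) dx = 0.
State is unnormalized: ∫|u|² dx = 2.6650, and ∫u*·(−ħ²/2m · u'') dx = 7.1000, so ⟨T⟩ = 7.1000 / 2.6650.
⟨T⟩ = 2.6642.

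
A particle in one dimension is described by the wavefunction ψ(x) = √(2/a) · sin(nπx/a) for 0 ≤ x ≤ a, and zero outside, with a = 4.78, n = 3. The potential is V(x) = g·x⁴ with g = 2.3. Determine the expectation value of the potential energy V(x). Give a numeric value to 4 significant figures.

226.9

⟨V⟩ = ∫ V(x)·|ψ|² dx.
With sin²θ = (1 − cos2θ)/2 on 0 ≤ x ≤ a: ∫sin²(nπx/a) dx = a/2, ∫x·sin²(nπx/a) dx = a²/4, ∫x²·sin²(nπx/a) dx = a³·(1/6 − 1/(4n²π²)); higher powers xᵏ the same way, integrating xᵏ·cos(2nπx/a) by parts.
⟨V⟩ = 226.85.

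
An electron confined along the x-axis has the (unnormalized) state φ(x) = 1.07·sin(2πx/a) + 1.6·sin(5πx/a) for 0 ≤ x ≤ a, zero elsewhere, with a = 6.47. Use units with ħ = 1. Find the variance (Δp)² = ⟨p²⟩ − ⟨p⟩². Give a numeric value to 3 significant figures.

Compute ⟨p⟩ and ⟨p²⟩ separately; (Δp)² = ⟨p²⟩ − ⟨p⟩².
d²/dx² sin(jπx/a) = −(jπ/a)²·sin(jπx/a); on 0 ≤ x ≤ a, ∫sin²(jπx/a) dx = a/2 and ∫sin(jπx/a)·sin(lπx/a) dx = 0 for j ≠ l, so only diagonal terms survive in ∫|φ|² and ∫φ·φ″; ∫φ·φ′ dx = [φ²/2] between the walls = 0.
Normalization: ∫|φ|² dx = 11.985.
⟨p⟩ = 0.0000 and ⟨p²⟩ = 4.3643.
(Δp)² = 4.3643 − (0.0000)² = 4.3643.

4.36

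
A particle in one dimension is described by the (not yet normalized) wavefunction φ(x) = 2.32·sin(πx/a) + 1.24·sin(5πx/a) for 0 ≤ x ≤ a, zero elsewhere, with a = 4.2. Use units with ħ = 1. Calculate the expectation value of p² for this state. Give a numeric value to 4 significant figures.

3.543

p² φ = −ħ² d²φ/dx²; ⟨p²⟩ = −ħ² ∫ φ*·φ'' dx / ∫|φ|² dx.
d²/dx² sin(jπx/a) = −(jπ/a)²·sin(jπx/a); on 0 ≤ x ≤ a, ∫sin²(jπx/a) dx = a/2 and ∫sin(jπx/a)·sin(lπx/a) dx = 0 for j ≠ l, so only diagonal terms survive in ∫|φ|² and ∫φ·φ″; ∫φ·φ′ dx = [φ²/2] between the walls = 0.
State is unnormalized: ∫|φ|² dx = 14.532, and ∫φ*·(−ħ² φ'') dx = 51.489, so ⟨p²⟩ = 51.489 / 14.532.
⟨p²⟩ = 3.5432.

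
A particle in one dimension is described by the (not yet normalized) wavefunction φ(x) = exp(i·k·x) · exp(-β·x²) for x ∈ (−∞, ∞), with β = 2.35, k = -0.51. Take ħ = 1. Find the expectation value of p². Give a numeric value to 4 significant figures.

p² φ = −ħ² d²φ/dx²; ⟨p²⟩ = −ħ² ∫ φ*·φ'' dx / ∫|φ|² dx.
Gaussian moments: ∫x^(2j)·e^(−2βx²) dx = (2j−1)!!/(4β)^j · √(π/(2β)), odd powers integrate to 0; here √(π/(2β)) = 0.81757. Derivatives: φ′ = (ik − 2βx)·φ, φ″ = ((ik − 2βx)² − 2β)·φ; the odd-in-x pieces drop out.
State is unnormalized: ∫|φ|² dx = 0.81757, and ∫φ*·(−ħ² φ'') dx = 2.1339, so ⟨p²⟩ = 2.1339 / 0.81757.
⟨p²⟩ = 2.6101.

2.610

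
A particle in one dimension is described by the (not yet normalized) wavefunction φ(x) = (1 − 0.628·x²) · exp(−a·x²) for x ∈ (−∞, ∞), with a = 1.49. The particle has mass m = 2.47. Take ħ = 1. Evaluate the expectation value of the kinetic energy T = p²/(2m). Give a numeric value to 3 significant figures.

T = −(ħ²/2m) d²/dx², so ⟨T⟩ = −(ħ²/2m) ∫ φ*·φ'' dx / ∫|φ|² dx; with m = 2.47.
Expand each integrand as polynomial × e^(−2ax²) and use ∫x^(2j)·e^(−2ax²) dx = (2j−1)!!/(4a)^j · √(π/(2a)), odd powers → 0; here √(π/(2a)) = 1.0268. Differentiate with the product rule, d/dx e^(−ax²) = −2ax·e^(−ax²).
State is unnormalized: ∫|φ|² dx = 0.84458, and ∫φ*·(−ħ²/2m · φ'') dx = 0.39902, so ⟨T⟩ = 0.39902 / 0.84458.
⟨T⟩ = 0.47245.

0.472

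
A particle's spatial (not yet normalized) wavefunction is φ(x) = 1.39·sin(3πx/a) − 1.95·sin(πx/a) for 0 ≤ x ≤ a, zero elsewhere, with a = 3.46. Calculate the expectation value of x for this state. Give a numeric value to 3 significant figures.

⟨x⟩ = ∫ x·|φ|² dx / ∫|φ|² dx (integrals over the domain).
On 0 ≤ x ≤ a (j ≠ l): ∫sin²(jπx/a) dx = a/2, ∫sin(jπx/a)·sin(lπx/a) dx = 0; diagonal moments ∫x·sin²(jπx/a) dx = a²/4, ∫x²·sin²(jπx/a) dx = a³·(1/6 − 1/(4j²π²)); cross terms ∫x·sin(jπx/a)·sin(lπx/a) dx = 0 for j + l even and −4jla²/(π²(j² − l²)²) for j + l odd, ∫x²·sin(jπx/a)·sin(lπx/a) dx = (−1)^(j+l)·4jla³/(π²(j² − l²)²); higher powers the same way via product-to-sum and parts.
State is unnormalized: ∫|φ|² dx = 9.9209, and ∫φ*·x·φ dx = 17.163, so ⟨x⟩ = 17.163 / 9.9209.
⟨x⟩ = 1.7300.

1.73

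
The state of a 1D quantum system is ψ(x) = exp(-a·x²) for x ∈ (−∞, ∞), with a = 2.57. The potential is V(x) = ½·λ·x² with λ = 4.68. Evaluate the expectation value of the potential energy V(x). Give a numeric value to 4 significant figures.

0.2276

⟨V⟩ = ∫ V(x)·|ψ|² dx / ∫|ψ|² dx.
Gaussian moments: ∫x^(2j)·e^(−2ax²) dx = (2j−1)!!/(4a)^j · √(π/(2a)), odd powers integrate to 0; here √(π/(2a)) = 0.78180.
State is unnormalized: ∫|ψ|² dx = 0.78180, and ∫ψ*·V(x)·ψ dx = 0.17796, so ⟨V⟩ = 0.17796 / 0.78180.
⟨V⟩ = 0.22763.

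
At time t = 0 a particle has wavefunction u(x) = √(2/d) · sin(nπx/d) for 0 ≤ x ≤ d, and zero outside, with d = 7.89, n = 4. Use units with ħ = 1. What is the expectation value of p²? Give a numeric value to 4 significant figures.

p² u = −ħ² d²u/dx²; ⟨p²⟩ = −ħ² ∫ u*·u'' dx.
d/dx sin(nπx/d) = (nπ/d)·cos(nπx/d) and d²/dx² sin(nπx/d) = −(nπ/d)²·sin(nπx/d); on 0 ≤ x ≤ d, ∫sin²(nπx/d) dx = d/2 and ∫sin(nπx/d)·cos(nπx/d) dx = 0.
⟨p²⟩ = 2.5367.

2.537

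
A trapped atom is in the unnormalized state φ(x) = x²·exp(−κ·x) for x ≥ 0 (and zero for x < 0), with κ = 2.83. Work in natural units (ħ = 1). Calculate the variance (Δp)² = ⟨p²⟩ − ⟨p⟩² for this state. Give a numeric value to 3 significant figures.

Compute ⟨p⟩ and ⟨p²⟩ separately; (Δp)² = ⟨p²⟩ − ⟨p⟩².
Differentiate x²·exp(−κ·x) with the product rule; every integrand then reduces to terms xʲ·e^(−2κx) on [0, ∞), with ∫₀^∞ xʲ·e^(−2κx) dx = j!/(2κ)^(j+1).
Normalization: ∫|φ|² dx = 0.0041317.
⟨p⟩ = 0.0000 and ⟨p²⟩ = 2.6696.
(Δp)² = 2.6696 − (0.0000)² = 2.6696.

2.67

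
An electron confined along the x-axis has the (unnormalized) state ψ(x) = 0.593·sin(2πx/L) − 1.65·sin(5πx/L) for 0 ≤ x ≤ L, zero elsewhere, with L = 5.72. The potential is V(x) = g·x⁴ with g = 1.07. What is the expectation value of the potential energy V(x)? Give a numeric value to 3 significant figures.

246.

⟨V⟩ = ∫ V(x)·|ψ|² dx / ∫|ψ|² dx.
On 0 ≤ x ≤ L (j ≠ l): ∫sin²(jπx/L) dx = L/2, ∫sin(jπx/L)·sin(lπx/L) dx = 0; diagonal moments ∫x·sin²(jπx/L) dx = L²/4, ∫x²·sin²(jπx/L) dx = L³·(1/6 − 1/(4j²π²)); cross terms ∫x·sin(jπx/L)·sin(lπx/L) dx = 0 for j + l even and −4jlL²/(π²(j² − l²)²) for j + l odd, ∫x²·sin(jπx/L)·sin(lπx/L) dx = (−1)^(j+l)·4jlL³/(π²(j² − l²)²); higher powers the same way via product-to-sum and parts.
State is unnormalized: ∫|ψ|² dx = 8.7921, and ∫ψ*·V(x)·ψ dx = 2167.0, so ⟨V⟩ = 2167.0 / 8.7921.
⟨V⟩ = 246.47.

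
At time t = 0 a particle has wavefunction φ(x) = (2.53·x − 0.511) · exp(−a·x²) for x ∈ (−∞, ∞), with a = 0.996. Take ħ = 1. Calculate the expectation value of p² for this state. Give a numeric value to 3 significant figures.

2.71

p² φ = −ħ² d²φ/dx²; ⟨p²⟩ = −ħ² ∫ φ*·φ'' dx / ∫|φ|² dx.
Expand each integrand as polynomial × e^(−2ax²) and use ∫x^(2j)·e^(−2ax²) dx = (2j−1)!!/(4a)^j · √(π/(2a)), odd powers → 0; here √(π/(2a)) = 1.2558. Differentiate with the product rule, d/dx e^(−ax²) = −2ax·e^(−ax²).
State is unnormalized: ∫|φ|² dx = 2.3456, and ∫φ*·(−ħ² φ'') dx = 6.3554, so ⟨p²⟩ = 6.3554 / 2.3456.
⟨p²⟩ = 2.7095.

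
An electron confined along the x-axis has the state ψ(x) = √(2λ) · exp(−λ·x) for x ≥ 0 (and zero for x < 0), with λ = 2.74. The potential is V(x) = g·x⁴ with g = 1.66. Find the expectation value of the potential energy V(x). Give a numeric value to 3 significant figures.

⟨V⟩ = ∫ V(x)·|ψ|² dx.
Every integrand reduces to terms xʲ·e^(−2λx) on [0, ∞); use ∫₀^∞ xʲ·e^(−2λx) dx = j!/(2λ)^(j+1).
⟨V⟩ = 0.044177.

0.0442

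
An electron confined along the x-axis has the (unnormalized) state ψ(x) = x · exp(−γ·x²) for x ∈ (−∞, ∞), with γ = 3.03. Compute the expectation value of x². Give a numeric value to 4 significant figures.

⟨x²⟩ = ∫ x²·|ψ|² dx / ∫|ψ|² dx (integrals over the domain).
Expand each integrand as polynomial × e^(−2γx²) and use ∫x^(2j)·e^(−2γx²) dx = (2j−1)!!/(4γ)^j · √(π/(2γ)), odd powers → 0; here √(π/(2γ)) = 0.72001.
State is unnormalized: ∫|ψ|² dx = 0.059407, and ∫ψ*·x²·ψ dx = 0.014705, so ⟨x²⟩ = 0.014705 / 0.059407.
⟨x²⟩ = 0.24752.

0.2475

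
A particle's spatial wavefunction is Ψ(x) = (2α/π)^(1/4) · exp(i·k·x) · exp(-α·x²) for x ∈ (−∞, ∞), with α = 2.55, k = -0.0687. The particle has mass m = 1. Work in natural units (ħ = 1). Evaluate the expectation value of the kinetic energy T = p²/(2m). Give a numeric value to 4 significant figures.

T = −(ħ²/2m) d²/dx², so ⟨T⟩ = −(ħ²/2m) ∫ Ψ*·Ψ'' dx; with m = 1.
Gaussian moments: ∫x^(2j)·e^(−2αx²) dx = (2j−1)!!/(4α)^j · √(π/(2α)), odd powers integrate to 0; here √(π/(2α)) = 0.78486. Derivatives: Ψ′ = (ik − 2αx)·Ψ, Ψ″ = ((ik − 2αx)² − 2α)·Ψ; the odd-in-x pieces drop out.
⟨T⟩ = 1.2774.

1.277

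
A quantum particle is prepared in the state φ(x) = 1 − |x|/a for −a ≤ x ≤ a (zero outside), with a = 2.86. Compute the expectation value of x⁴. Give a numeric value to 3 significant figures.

1.91

⟨x⁴⟩ = ∫ x⁴·|φ|² dx / ∫|φ|² dx (integrals over the domain).
φ is even, so ∫ over [−a, a] = 2∫₀ᵃ with φ = 1 − x/a there: ∫₀ᵃ (1 − x/a)² dx = a/3, ∫₀ᵃ x²(1 − x/a)² dx = a³/30, ∫₀ᵃ x⁴(1 − x/a)² dx = a⁵/105.
State is unnormalized: ∫|φ|² dx = 1.9067, and ∫φ*·x⁴·φ dx = 3.6448, so ⟨x⁴⟩ = 3.6448 / 1.9067.
⟨x⁴⟩ = 1.9116.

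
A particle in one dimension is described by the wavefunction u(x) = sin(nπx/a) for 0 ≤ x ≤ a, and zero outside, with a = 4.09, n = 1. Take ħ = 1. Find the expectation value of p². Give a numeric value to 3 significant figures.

p² u = −ħ² d²u/dx²; ⟨p²⟩ = −ħ² ∫ u*·u'' dx / ∫|u|² dx.
d/dx sin(nπx/a) = (nπ/a)·cos(nπx/a) and d²/dx² sin(nπx/a) = −(nπ/a)²·sin(nπx/a); on 0 ≤ x ≤ a, ∫sin²(nπx/a) dx = a/2 and ∫sin(nπx/a)·cos(nπx/a) dx = 0.
State is unnormalized: ∫|u|² dx = 2.0450, and ∫u*·(−ħ² u'') dx = 1.2066, so ⟨p²⟩ = 1.2066 / 2.0450.
⟨p²⟩ = 0.59000.

0.590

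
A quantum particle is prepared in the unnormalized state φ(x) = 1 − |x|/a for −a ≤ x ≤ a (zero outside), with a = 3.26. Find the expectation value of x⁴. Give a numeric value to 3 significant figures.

3.23

⟨x⁴⟩ = ∫ x⁴·|φ|² dx / ∫|φ|² dx (integrals over the domain).
φ is even, so ∫ over [−a, a] = 2∫₀ᵃ with φ = 1 − x/a there: ∫₀ᵃ (1 − x/a)² dx = a/3, ∫₀ᵃ x²(1 − x/a)² dx = a³/30, ∫₀ᵃ x⁴(1 − x/a)² dx = a⁵/105.
State is unnormalized: ∫|φ|² dx = 2.1733, and ∫φ*·x⁴·φ dx = 7.0134, so ⟨x⁴⟩ = 7.0134 / 2.1733.
⟨x⁴⟩ = 3.2270.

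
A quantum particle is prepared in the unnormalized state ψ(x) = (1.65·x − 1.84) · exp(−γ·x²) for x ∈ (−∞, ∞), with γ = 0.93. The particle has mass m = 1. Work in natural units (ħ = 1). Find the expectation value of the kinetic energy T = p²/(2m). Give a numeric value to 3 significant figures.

0.630

T = −(ħ²/2m) d²/dx², so ⟨T⟩ = −(ħ²/2m) ∫ ψ*·ψ'' dx / ∫|ψ|² dx; with m = 1.
Expand each integrand as polynomial × e^(−2γx²) and use ∫x^(2j)·e^(−2γx²) dx = (2j−1)!!/(4γ)^j · √(π/(2γ)), odd powers → 0; here √(π/(2γ)) = 1.2996. Differentiate with the product rule, d/dx e^(−γx²) = −2γx·e^(−γx²).
State is unnormalized: ∫|ψ|² dx = 5.3512, and ∫ψ*·(−ħ²/2m · ψ'') dx = 3.3728, so ⟨T⟩ = 3.3728 / 5.3512.
⟨T⟩ = 0.63030.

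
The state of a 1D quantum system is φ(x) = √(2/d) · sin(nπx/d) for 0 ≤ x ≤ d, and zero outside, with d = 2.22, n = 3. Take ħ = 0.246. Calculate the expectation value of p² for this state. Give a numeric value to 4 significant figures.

p² φ = −ħ² d²φ/dx²; ⟨p²⟩ = −ħ² ∫ φ*·φ'' dx.
d/dx sin(nπx/d) = (nπ/d)·cos(nπx/d) and d²/dx² sin(nπx/d) = −(nπ/d)²·sin(nπx/d); on 0 ≤ x ≤ d, ∫sin²(nπx/d) dx = d/2 and ∫sin(nπx/d)·cos(nπx/d) dx = 0.
⟨p²⟩ = 1.0907.

1.091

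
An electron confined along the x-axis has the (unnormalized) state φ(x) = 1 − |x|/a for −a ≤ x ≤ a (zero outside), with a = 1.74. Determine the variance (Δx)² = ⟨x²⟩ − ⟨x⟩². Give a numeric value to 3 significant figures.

Compute ⟨x⟩ and ⟨x²⟩ separately, then (Δx)² = ⟨x²⟩ − ⟨x⟩².
φ is even, so ∫ over [−a, a] = 2∫₀ᵃ with φ = 1 − x/a there: ∫₀ᵃ (1 − x/a)² dx = a/3, ∫₀ᵃ x²(1 − x/a)² dx = a³/30, ∫₀ᵃ x⁴(1 − x/a)² dx = a⁵/105.
Normalization: ∫|φ|² dx = 1.1600.
⟨x⟩ = 0.0000 and ⟨x²⟩ = 0.30276.
(Δx)² = 0.30276 − (0.0000)² = 0.30276.

0.303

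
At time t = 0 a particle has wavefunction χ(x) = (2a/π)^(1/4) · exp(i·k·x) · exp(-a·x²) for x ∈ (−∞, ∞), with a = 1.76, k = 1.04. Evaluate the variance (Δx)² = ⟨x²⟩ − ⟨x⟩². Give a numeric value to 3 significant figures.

Compute ⟨x⟩ and ⟨x²⟩ separately, then (Δx)² = ⟨x²⟩ − ⟨x⟩².
Gaussian moments: ∫x^(2j)·e^(−2ax²) dx = (2j−1)!!/(4a)^j · √(π/(2a)), odd powers integrate to 0; here √(π/(2a)) = 0.94472.
⟨x⟩ = 0.0000 and ⟨x²⟩ = 0.14205.
(Δx)² = 0.14205 − (0.0000)² = 0.14205.

0.142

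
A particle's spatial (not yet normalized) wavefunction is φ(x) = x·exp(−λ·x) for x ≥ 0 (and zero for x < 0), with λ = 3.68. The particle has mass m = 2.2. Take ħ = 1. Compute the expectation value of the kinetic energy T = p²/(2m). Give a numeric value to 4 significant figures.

T = −(ħ²/2m) d²/dx², so ⟨T⟩ = −(ħ²/2m) ∫ φ*·φ'' dx / ∫|φ|² dx; with m = 2.2.
Differentiate x·exp(−λ·x) with the product rule; every integrand then reduces to terms xʲ·e^(−2λx) on [0, ∞), with ∫₀^∞ xʲ·e^(−2λx) dx = j!/(2λ)^(j+1).
State is unnormalized: ∫|φ|² dx = 0.0050165, and ∫φ*·(−ħ²/2m · φ'') dx = 0.015440, so ⟨T⟩ = 0.015440 / 0.0050165.
⟨T⟩ = 3.0778.

3.078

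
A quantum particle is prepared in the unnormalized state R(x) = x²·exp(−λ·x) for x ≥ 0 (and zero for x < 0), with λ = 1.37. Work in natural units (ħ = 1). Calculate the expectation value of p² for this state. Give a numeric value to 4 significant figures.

p² R = −ħ² d²R/dx²; ⟨p²⟩ = −ħ² ∫ R*·R'' dx / ∫|R|² dx.
Differentiate x²·exp(−λ·x) with the product rule; every integrand then reduces to terms xʲ·e^(−2λx) on [0, ∞), with ∫₀^∞ xʲ·e^(−2λx) dx = j!/(2λ)^(j+1).
State is unnormalized: ∫|R|² dx = 0.15540, and ∫R*·(−ħ² R'') dx = 0.097225, so ⟨p²⟩ = 0.097225 / 0.15540.
⟨p²⟩ = 0.62563.

0.6256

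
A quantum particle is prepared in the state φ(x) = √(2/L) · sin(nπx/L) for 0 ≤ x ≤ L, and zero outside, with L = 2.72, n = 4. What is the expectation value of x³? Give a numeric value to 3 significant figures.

⟨x³⟩ = ∫ x³·|φ|² dx (integrals over the domain).
With sin²θ = (1 − cos2θ)/2 on 0 ≤ x ≤ L: ∫sin²(nπx/L) dx = L/2, ∫x·sin²(nπx/L) dx = L²/4, ∫x²·sin²(nπx/L) dx = L³·(1/6 − 1/(4n²π²)); higher powers xᵏ the same way, integrating xᵏ·cos(2nπx/L) by parts.
⟨x³⟩ = 4.9353.

4.94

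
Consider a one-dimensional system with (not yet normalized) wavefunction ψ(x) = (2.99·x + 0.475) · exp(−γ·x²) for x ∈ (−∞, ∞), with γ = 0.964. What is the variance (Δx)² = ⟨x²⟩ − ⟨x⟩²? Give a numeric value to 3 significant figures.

0.648

Compute ⟨x⟩ and ⟨x²⟩ separately, then (Δx)² = ⟨x²⟩ − ⟨x⟩².
Expand each integrand as polynomial × e^(−2γx²) and use ∫x^(2j)·e^(−2γx²) dx = (2j−1)!!/(4γ)^j · √(π/(2γ)), odd powers → 0; here √(π/(2γ)) = 1.2765.
Normalization: ∫|ψ|² dx = 3.2476.
⟨x⟩ = 0.28955 and ⟨x²⟩ = 0.73201.
(Δx)² = 0.73201 − (0.28955)² = 0.64817.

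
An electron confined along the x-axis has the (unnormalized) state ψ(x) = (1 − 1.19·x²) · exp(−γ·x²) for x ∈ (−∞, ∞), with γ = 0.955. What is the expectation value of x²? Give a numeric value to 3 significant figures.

0.230

⟨x²⟩ = ∫ x²·|ψ|² dx / ∫|ψ|² dx (integrals over the domain).
Expand each integrand as polynomial × e^(−2γx²) and use ∫x^(2j)·e^(−2γx²) dx = (2j−1)!!/(4γ)^j · √(π/(2γ)), odd powers → 0; here √(π/(2γ)) = 1.2825.
State is unnormalized: ∫|ψ|² dx = 0.85683, and ∫ψ*·x²·ψ dx = 0.19692, so ⟨x²⟩ = 0.19692 / 0.85683.
⟨x²⟩ = 0.22983.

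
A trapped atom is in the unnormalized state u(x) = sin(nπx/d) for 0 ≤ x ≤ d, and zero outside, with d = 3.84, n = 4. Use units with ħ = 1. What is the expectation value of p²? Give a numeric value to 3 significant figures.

10.7

p² u = −ħ² d²u/dx²; ⟨p²⟩ = −ħ² ∫ u*·u'' dx / ∫|u|² dx.
d/dx sin(nπx/d) = (nπ/d)·cos(nπx/d) and d²/dx² sin(nπx/d) = −(nπ/d)²·sin(nπx/d); on 0 ≤ x ≤ d, ∫sin²(nπx/d) dx = d/2 and ∫sin(nπx/d)·cos(nπx/d) dx = 0.
State is unnormalized: ∫|u|² dx = 1.9200, and ∫u*·(−ħ² u'') dx = 20.562, so ⟨p²⟩ = 20.562 / 1.9200.
⟨p²⟩ = 10.709.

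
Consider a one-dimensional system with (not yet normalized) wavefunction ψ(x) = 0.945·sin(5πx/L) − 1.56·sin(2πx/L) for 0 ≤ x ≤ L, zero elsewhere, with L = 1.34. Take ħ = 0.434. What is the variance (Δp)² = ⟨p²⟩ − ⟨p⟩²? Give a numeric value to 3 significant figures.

Compute ⟨p⟩ and ⟨p²⟩ separately; (Δp)² = ⟨p²⟩ − ⟨p⟩².
d²/dx² sin(jπx/L) = −(jπ/L)²·sin(jπx/L); on 0 ≤ x ≤ L, ∫sin²(jπx/L) dx = L/2 and ∫sin(jπx/L)·sin(lπx/L) dx = 0 for j ≠ l, so only diagonal terms survive in ∫|ψ|² and ∫ψ·ψ″; ∫ψ·ψ′ dx = [ψ²/2] between the walls = 0.
Normalization: ∫|ψ|² dx = 2.2288.
⟨p⟩ = 0.0000 and ⟨p²⟩ = 9.9777.
(Δp)² = 9.9777 − (0.0000)² = 9.9777.

9.98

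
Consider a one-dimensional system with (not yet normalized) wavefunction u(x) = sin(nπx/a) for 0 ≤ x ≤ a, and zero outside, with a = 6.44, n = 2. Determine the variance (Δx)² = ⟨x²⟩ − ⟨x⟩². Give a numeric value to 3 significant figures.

2.93

Compute ⟨x⟩ and ⟨x²⟩ separately, then (Δx)² = ⟨x²⟩ − ⟨x⟩².
With sin²θ = (1 − cos2θ)/2 on 0 ≤ x ≤ a: ∫sin²(nπx/a) dx = a/2, ∫x·sin²(nπx/a) dx = a²/4, ∫x²·sin²(nπx/a) dx = a³·(1/6 − 1/(4n²π²)); higher powers xᵏ the same way, integrating xᵏ·cos(2nπx/a) by parts.
Normalization: ∫|u|² dx = 3.2200.
⟨x⟩ = 3.2200 and ⟨x²⟩ = 13.299.
(Δx)² = 13.299 − (3.2200)² = 2.9309.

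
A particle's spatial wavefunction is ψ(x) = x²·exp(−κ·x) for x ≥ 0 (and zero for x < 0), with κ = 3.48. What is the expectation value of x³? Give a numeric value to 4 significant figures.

0.6229

⟨x³⟩ = ∫ x³·|ψ|² dx / ∫|ψ|² dx (integrals over the domain).
Every integrand reduces to terms xʲ·e^(−2κx) on [0, ∞); use ∫₀^∞ xʲ·e^(−2κx) dx = j!/(2κ)^(j+1).
State is unnormalized: ∫|ψ|² dx = 0.0014695, and ∫ψ*·x³·ψ dx = 0.00091529, so ⟨x³⟩ = 0.00091529 / 0.0014695.
⟨x³⟩ = 0.62286.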